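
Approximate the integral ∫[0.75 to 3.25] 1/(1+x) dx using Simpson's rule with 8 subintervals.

f(x) = 1/(1+x)
a = 0.75, b = 3.25, n = 8
h = (b - a)/n = 0.312500

Simpson's rule: (h/3)[f(x₀) + 4f(x₁) + 2f(x₂) + ... + f(xₙ)]

x_0 = 0.7500, f(x_0) = 0.571429, coefficient = 1
x_1 = 1.0625, f(x_1) = 0.484848, coefficient = 4
x_2 = 1.3750, f(x_2) = 0.421053, coefficient = 2
x_3 = 1.6875, f(x_3) = 0.372093, coefficient = 4
x_4 = 2.0000, f(x_4) = 0.333333, coefficient = 2
x_5 = 2.3125, f(x_5) = 0.301887, coefficient = 4
x_6 = 2.6250, f(x_6) = 0.275862, coefficient = 2
x_7 = 2.9375, f(x_7) = 0.253968, coefficient = 4
x_8 = 3.2500, f(x_8) = 0.235294, coefficient = 1

I ≈ (0.312500/3) × 8.518405 = 0.887334
Exact value: 0.887303
Error: 0.000031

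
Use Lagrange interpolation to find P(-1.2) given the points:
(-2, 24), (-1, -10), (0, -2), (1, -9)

Lagrange interpolation formula:
P(x) = Σ yᵢ × Lᵢ(x)
where Lᵢ(x) = Π_{j≠i} (x - xⱼ)/(xᵢ - xⱼ)

L_0(-1.2) = (-1.2 - (-1))/(-2 - (-1)) × (-1.2 - 0)/(-2 - 0) × (-1.2 - 1)/(-2 - 1) = 0.088000
L_1(-1.2) = (-1.2 - (-2))/(-1 - (-2)) × (-1.2 - 0)/(-1 - 0) × (-1.2 - 1)/(-1 - 1) = 1.056000
L_2(-1.2) = (-1.2 - (-2))/(0 - (-2)) × (-1.2 - (-1))/(0 - (-1)) × (-1.2 - 1)/(0 - 1) = -0.176000
L_3(-1.2) = (-1.2 - (-2))/(1 - (-2)) × (-1.2 - (-1))/(1 - (-1)) × (-1.2 - 0)/(1 - 0) = 0.032000

P(-1.2) = 24×L_0(-1.2) + (-10)×L_1(-1.2) + (-2)×L_2(-1.2) + (-9)×L_3(-1.2)
P(-1.2) = -8.384000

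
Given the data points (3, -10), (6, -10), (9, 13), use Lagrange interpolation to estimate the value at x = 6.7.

Lagrange interpolation formula:
P(x) = Σ yᵢ × Lᵢ(x)
where Lᵢ(x) = Π_{j≠i} (x - xⱼ)/(xᵢ - xⱼ)

L_0(6.7) = (6.7 - 6)/(3 - 6) × (6.7 - 9)/(3 - 9) = -0.089444
L_1(6.7) = (6.7 - 3)/(6 - 3) × (6.7 - 9)/(6 - 9) = 0.945556
L_2(6.7) = (6.7 - 3)/(9 - 3) × (6.7 - 6)/(9 - 6) = 0.143889

P(6.7) = (-10)×L_0(6.7) + (-10)×L_1(6.7) + 13×L_2(6.7)
P(6.7) = -6.690556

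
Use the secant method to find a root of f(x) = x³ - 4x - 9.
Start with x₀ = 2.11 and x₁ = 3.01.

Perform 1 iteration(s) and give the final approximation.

f(x) = x³ - 4x - 9
x₀ = 2.11, x₁ = 3.01

Secant formula: x_{n+1} = x_n - f(x_n)(x_n - x_{n-1})/(f(x_n) - f(x_{n-1}))

Iteration 1:
  f(2.110000) = -8.046069
  f(3.010000) = 6.230901
  x_2 = 3.010000 - 6.230901×(3.010000 - 2.110000)/(6.230901 - (-8.046069))
       = 2.617213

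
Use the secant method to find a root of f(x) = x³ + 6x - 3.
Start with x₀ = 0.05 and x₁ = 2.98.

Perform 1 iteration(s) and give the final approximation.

f(x) = x³ + 6x - 3
x₀ = 0.05, x₁ = 2.98

Secant formula: x_{n+1} = x_n - f(x_n)(x_n - x_{n-1})/(f(x_n) - f(x_{n-1}))

Iteration 1:
  f(0.050000) = -2.699875
  f(2.980000) = 41.343592
  x_2 = 2.980000 - 41.343592×(2.980000 - 0.050000)/(41.343592 - (-2.699875))
       = 0.229610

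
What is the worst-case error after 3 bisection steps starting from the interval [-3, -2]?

Bisection error bound: |error| ≤ (b-a)/2^n
|error| ≤ (-2 - (-3))/2^3 = 1/2^3
|error| ≤ 0.1250000000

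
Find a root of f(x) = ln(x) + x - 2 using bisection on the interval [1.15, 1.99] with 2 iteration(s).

f(x) = ln(x) + x - 2
Initial interval: [1.15, 1.99]

Iteration 1:
  c_1 = (1.150000 + 1.990000)/2 = 1.570000
  f(c_1) = f(1.570000) = 0.021076
  f(a) × f(c) < 0, new interval: [1.150000, 1.570000]
Iteration 2:
  c_2 = (1.150000 + 1.570000)/2 = 1.360000
  f(c_2) = f(1.360000) = -0.332515
  f(a) × f(c) ≥ 0, new interval: [1.360000, 1.570000]

After 2 iteration(s), the approximation is c_2 = 1.360000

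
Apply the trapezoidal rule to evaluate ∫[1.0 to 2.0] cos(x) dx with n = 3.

f(x) = cos(x)
a = 1.0, b = 2.0, n = 3
h = (b - a)/n = 0.333333

Trapezoidal rule: (h/2)[f(x₀) + 2f(x₁) + 2f(x₂) + ... + f(xₙ)]

x_0 = 1.0000, f(x_0) = 0.540302, coefficient = 1
x_1 = 1.3333, f(x_1) = 0.235238, coefficient = 2
x_2 = 1.6667, f(x_2) = -0.095724, coefficient = 2
x_3 = 2.0000, f(x_3) = -0.416147, coefficient = 1

I ≈ (0.333333/2) × 0.403184 = 0.067197
Exact value: 0.067826
Error: 0.000629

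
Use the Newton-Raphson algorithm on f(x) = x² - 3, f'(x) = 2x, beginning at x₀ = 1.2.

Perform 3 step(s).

f(x) = x² - 3
f'(x) = 2x
x₀ = 1.2

Newton-Raphson formula: x_{n+1} = x_n - f(x_n)/f'(x_n)

Iteration 1:
  f(1.200000) = -1.560000
  f'(1.200000) = 2.400000
  x_1 = 1.200000 - (-1.560000)/2.400000 = 1.850000
Iteration 2:
  f(1.850000) = 0.422500
  f'(1.850000) = 3.700000
  x_2 = 1.850000 - 0.422500/3.700000 = 1.735811
Iteration 3:
  f(1.735811) = 0.013039
  f'(1.735811) = 3.471622
  x_3 = 1.735811 - 0.013039/3.471622 = 1.732055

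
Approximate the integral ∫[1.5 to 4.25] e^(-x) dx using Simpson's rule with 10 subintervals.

f(x) = e^(-x)
a = 1.5, b = 4.25, n = 10
h = (b - a)/n = 0.275000

Simpson's rule: (h/3)[f(x₀) + 4f(x₁) + 2f(x₂) + ... + f(xₙ)]

x_0 = 1.5000, f(x_0) = 0.223130, coefficient = 1
x_1 = 1.7750, f(x_1) = 0.169483, coefficient = 4
x_2 = 2.0500, f(x_2) = 0.128735, coefficient = 2
x_3 = 2.3250, f(x_3) = 0.097783, coefficient = 4
x_4 = 2.6000, f(x_4) = 0.074274, coefficient = 2
x_5 = 2.8750, f(x_5) = 0.056416, coefficient = 4
x_6 = 3.1500, f(x_6) = 0.042852, coefficient = 2
x_7 = 3.4250, f(x_7) = 0.032549, coefficient = 4
x_8 = 3.7000, f(x_8) = 0.024724, coefficient = 2
x_9 = 3.9750, f(x_9) = 0.018779, coefficient = 4
x_10 = 4.2500, f(x_10) = 0.014264, coefficient = 1

I ≈ (0.275000/3) × 2.278609 = 0.208873
Exact value: 0.208866
Error: 0.000007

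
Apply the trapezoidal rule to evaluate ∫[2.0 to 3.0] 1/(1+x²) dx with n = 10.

f(x) = 1/(1+x²)
a = 2.0, b = 3.0, n = 10
h = (b - a)/n = 0.100000

Trapezoidal rule: (h/2)[f(x₀) + 2f(x₁) + 2f(x₂) + ... + f(xₙ)]

x_0 = 2.0000, f(x_0) = 0.200000, coefficient = 1
x_1 = 2.1000, f(x_1) = 0.184843, coefficient = 2
x_2 = 2.2000, f(x_2) = 0.171233, coefficient = 2
x_3 = 2.3000, f(x_3) = 0.158983, coefficient = 2
x_4 = 2.4000, f(x_4) = 0.147929, coefficient = 2
x_5 = 2.5000, f(x_5) = 0.137931, coefficient = 2
x_6 = 2.6000, f(x_6) = 0.128866, coefficient = 2
x_7 = 2.7000, f(x_7) = 0.120627, coefficient = 2
x_8 = 2.8000, f(x_8) = 0.113122, coefficient = 2
x_9 = 2.9000, f(x_9) = 0.106270, coefficient = 2
x_10 = 3.0000, f(x_10) = 0.100000, coefficient = 1

I ≈ (0.100000/2) × 2.839607 = 0.141980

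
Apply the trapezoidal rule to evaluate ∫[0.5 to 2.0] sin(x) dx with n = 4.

f(x) = sin(x)
a = 0.5, b = 2.0, n = 4
h = (b - a)/n = 0.375000

Trapezoidal rule: (h/2)[f(x₀) + 2f(x₁) + 2f(x₂) + ... + f(xₙ)]

x_0 = 0.5000, f(x_0) = 0.479426, coefficient = 1
x_1 = 0.8750, f(x_1) = 0.767544, coefficient = 2
x_2 = 1.2500, f(x_2) = 0.948985, coefficient = 2
x_3 = 1.6250, f(x_3) = 0.998531, coefficient = 2
x_4 = 2.0000, f(x_4) = 0.909297, coefficient = 1

I ≈ (0.375000/2) × 6.818842 = 1.278533
Exact value: 1.293729
Error: 0.015197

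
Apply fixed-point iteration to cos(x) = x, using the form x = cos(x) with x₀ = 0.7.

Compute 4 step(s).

Equation: cos(x) = x
Fixed-point form: x = cos(x)
x₀ = 0.7

x_1 = g(0.700000) = 0.764842
x_2 = g(0.764842) = 0.721492
x_3 = g(0.721492) = 0.750821
x_4 = g(0.750821) = 0.731129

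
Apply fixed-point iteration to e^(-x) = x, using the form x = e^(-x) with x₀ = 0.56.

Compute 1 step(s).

Equation: e^(-x) = x
Fixed-point form: x = e^(-x)
x₀ = 0.56

x_1 = g(0.560000) = 0.571209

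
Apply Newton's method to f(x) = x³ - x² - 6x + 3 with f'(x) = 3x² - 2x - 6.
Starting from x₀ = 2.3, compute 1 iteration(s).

f(x) = x³ - x² - 6x + 3
f'(x) = 3x² - 2x - 6
x₀ = 2.3

Newton-Raphson formula: x_{n+1} = x_n - f(x_n)/f'(x_n)

Iteration 1:
  f(2.300000) = -3.923000
  f'(2.300000) = 5.270000
  x_1 = 2.300000 - (-3.923000)/5.270000 = 3.044402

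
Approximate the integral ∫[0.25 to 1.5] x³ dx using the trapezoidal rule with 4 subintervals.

f(x) = x³
a = 0.25, b = 1.5, n = 4
h = (b - a)/n = 0.312500

Trapezoidal rule: (h/2)[f(x₀) + 2f(x₁) + 2f(x₂) + ... + f(xₙ)]

x_0 = 0.2500, f(x_0) = 0.015625, coefficient = 1
x_1 = 0.5625, f(x_1) = 0.177979, coefficient = 2
x_2 = 0.8750, f(x_2) = 0.669922, coefficient = 2
x_3 = 1.1875, f(x_3) = 1.674561, coefficient = 2
x_4 = 1.5000, f(x_4) = 3.375000, coefficient = 1

I ≈ (0.312500/2) × 8.435547 = 1.318054
Exact value: 1.264648
Error: 0.053406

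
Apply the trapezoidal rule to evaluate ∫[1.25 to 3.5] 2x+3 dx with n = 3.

f(x) = 2x+3
a = 1.25, b = 3.5, n = 3
h = (b - a)/n = 0.750000

Trapezoidal rule: (h/2)[f(x₀) + 2f(x₁) + 2f(x₂) + ... + f(xₙ)]

x_0 = 1.2500, f(x_0) = 5.500000, coefficient = 1
x_1 = 2.0000, f(x_1) = 7.000000, coefficient = 2
x_2 = 2.7500, f(x_2) = 8.500000, coefficient = 2
x_3 = 3.5000, f(x_3) = 10.000000, coefficient = 1

I ≈ (0.750000/2) × 46.500000 = 17.437500
Exact value: 17.437500
Error: 0.000000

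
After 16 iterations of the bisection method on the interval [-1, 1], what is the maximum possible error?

Bisection error bound: |error| ≤ (b-a)/2^n
|error| ≤ (1 - (-1))/2^16 = 2/2^16
|error| ≤ 0.0000305176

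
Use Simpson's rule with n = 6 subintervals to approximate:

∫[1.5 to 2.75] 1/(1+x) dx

f(x) = 1/(1+x)
a = 1.5, b = 2.75, n = 6
h = (b - a)/n = 0.208333

Simpson's rule: (h/3)[f(x₀) + 4f(x₁) + 2f(x₂) + ... + f(xₙ)]

x_0 = 1.5000, f(x_0) = 0.400000, coefficient = 1
x_1 = 1.7083, f(x_1) = 0.369231, coefficient = 4
x_2 = 1.9167, f(x_2) = 0.342857, coefficient = 2
x_3 = 2.1250, f(x_3) = 0.320000, coefficient = 4
x_4 = 2.3333, f(x_4) = 0.300000, coefficient = 2
x_5 = 2.5417, f(x_5) = 0.282353, coefficient = 4
x_6 = 2.7500, f(x_6) = 0.266667, coefficient = 1

I ≈ (0.208333/3) × 5.838716 = 0.405466
Exact value: 0.405465
Error: 0.000001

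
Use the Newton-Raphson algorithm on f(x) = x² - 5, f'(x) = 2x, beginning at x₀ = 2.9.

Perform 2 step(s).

f(x) = x² - 5
f'(x) = 2x
x₀ = 2.9

Newton-Raphson formula: x_{n+1} = x_n - f(x_n)/f'(x_n)

Iteration 1:
  f(2.900000) = 3.410000
  f'(2.900000) = 5.800000
  x_1 = 2.900000 - 3.410000/5.800000 = 2.312069
Iteration 2:
  f(2.312069) = 0.345663
  f'(2.312069) = 4.624138
  x_2 = 2.312069 - 0.345663/4.624138 = 2.237317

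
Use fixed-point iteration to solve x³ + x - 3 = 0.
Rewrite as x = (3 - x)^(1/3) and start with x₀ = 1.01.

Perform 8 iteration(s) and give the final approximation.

Equation: x³ + x - 3 = 0
Fixed-point form: x = (3 - x)^(1/3)
x₀ = 1.01

x_1 = g(1.010000) = 1.257818
x_2 = g(1.257818) = 1.203274
x_3 = g(1.203274) = 1.215702
x_4 = g(1.215702) = 1.212893
x_5 = g(1.212893) = 1.213529
x_6 = g(1.213529) = 1.213385
x_7 = g(1.213385) = 1.213418
x_8 = g(1.213418) = 1.213410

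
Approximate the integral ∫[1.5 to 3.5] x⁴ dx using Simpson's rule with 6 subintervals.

f(x) = x⁴
a = 1.5, b = 3.5, n = 6
h = (b - a)/n = 0.333333

Simpson's rule: (h/3)[f(x₀) + 4f(x₁) + 2f(x₂) + ... + f(xₙ)]

x_0 = 1.5000, f(x_0) = 5.062500, coefficient = 1
x_1 = 1.8333, f(x_1) = 11.297068, coefficient = 4
x_2 = 2.1667, f(x_2) = 22.037809, coefficient = 2
x_3 = 2.5000, f(x_3) = 39.062500, coefficient = 4
x_4 = 2.8333, f(x_4) = 64.445216, coefficient = 2
x_5 = 3.1667, f(x_5) = 100.556327, coefficient = 4
x_6 = 3.5000, f(x_6) = 150.062500, coefficient = 1

I ≈ (0.333333/3) × 931.754630 = 103.528292
Exact value: 103.525000
Error: 0.003292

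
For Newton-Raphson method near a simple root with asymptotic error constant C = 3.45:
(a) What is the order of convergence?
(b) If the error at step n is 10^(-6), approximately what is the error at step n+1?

(a) Newton-Raphson has quadratic (order 2) convergence near simple roots.
    This means |e_{n+1}| ≈ C|e_n|².

(b) With |e_n| = 10^(-6) and C = 3.45:
    |e_{n+1}| ≈ 3.45 × (10^(-6))² = 3.45 × 10^(-12)

(a) 2 (quadratic); (b) |e_{n+1}| ≈ 3.450e-12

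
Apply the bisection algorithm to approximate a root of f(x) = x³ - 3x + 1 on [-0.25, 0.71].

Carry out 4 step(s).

f(x) = x³ - 3x + 1
Initial interval: [-0.25, 0.71]

Iteration 1:
  c_1 = (-0.250000 + 0.710000)/2 = 0.230000
  f(c_1) = f(0.230000) = 0.322167
  f(a) × f(c) ≥ 0, new interval: [0.230000, 0.710000]
Iteration 2:
  c_2 = (0.230000 + 0.710000)/2 = 0.470000
  f(c_2) = f(0.470000) = -0.306177
  f(a) × f(c) < 0, new interval: [0.230000, 0.470000]
Iteration 3:
  c_3 = (0.230000 + 0.470000)/2 = 0.350000
  f(c_3) = f(0.350000) = -0.007125
  f(a) × f(c) < 0, new interval: [0.230000, 0.350000]
Iteration 4:
  c_4 = (0.230000 + 0.350000)/2 = 0.290000
  f(c_4) = f(0.290000) = 0.154389
  f(a) × f(c) ≥ 0, new interval: [0.290000, 0.350000]

After 4 iteration(s), the approximation is c_4 = 0.290000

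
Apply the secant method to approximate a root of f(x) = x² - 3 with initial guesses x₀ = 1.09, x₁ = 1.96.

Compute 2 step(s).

f(x) = x² - 3
x₀ = 1.09, x₁ = 1.96

Secant formula: x_{n+1} = x_n - f(x_n)(x_n - x_{n-1})/(f(x_n) - f(x_{n-1}))

Iteration 1:
  f(1.090000) = -1.811900
  f(1.960000) = 0.841600
  x_2 = 1.960000 - 0.841600×(1.960000 - 1.090000)/(0.841600 - (-1.811900))
       = 1.684066
Iteration 2:
  f(1.960000) = 0.841600
  f(1.684066) = -0.163923
  x_3 = 1.684066 - (-0.163923)×(1.684066 - 1.960000)/(-0.163923 - 0.841600)
       = 1.729049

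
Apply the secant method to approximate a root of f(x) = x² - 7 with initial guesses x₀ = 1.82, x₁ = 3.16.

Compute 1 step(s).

f(x) = x² - 7
x₀ = 1.82, x₁ = 3.16

Secant formula: x_{n+1} = x_n - f(x_n)(x_n - x_{n-1})/(f(x_n) - f(x_{n-1}))

Iteration 1:
  f(1.820000) = -3.687600
  f(3.160000) = 2.985600
  x_2 = 3.160000 - 2.985600×(3.160000 - 1.820000)/(2.985600 - (-3.687600))
       = 2.560482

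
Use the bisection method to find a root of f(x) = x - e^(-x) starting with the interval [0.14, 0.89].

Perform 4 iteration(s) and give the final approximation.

f(x) = x - e^(-x)
Initial interval: [0.14, 0.89]

Iteration 1:
  c_1 = (0.140000 + 0.890000)/2 = 0.515000
  f(c_1) = f(0.515000) = -0.082501
  f(a) × f(c) ≥ 0, new interval: [0.515000, 0.890000]
Iteration 2:
  c_2 = (0.515000 + 0.890000)/2 = 0.702500
  f(c_2) = f(0.702500) = 0.207155
  f(a) × f(c) < 0, new interval: [0.515000, 0.702500]
Iteration 3:
  c_3 = (0.515000 + 0.702500)/2 = 0.608750
  f(c_3) = f(0.608750) = 0.064720
  f(a) × f(c) < 0, new interval: [0.515000, 0.608750]
Iteration 4:
  c_4 = (0.515000 + 0.608750)/2 = 0.561875
  f(c_4) = f(0.561875) = -0.008264
  f(a) × f(c) ≥ 0, new interval: [0.561875, 0.608750]

After 4 iteration(s), the approximation is c_4 = 0.561875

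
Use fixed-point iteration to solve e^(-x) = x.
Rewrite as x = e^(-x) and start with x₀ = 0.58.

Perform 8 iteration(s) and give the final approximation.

Equation: e^(-x) = x
Fixed-point form: x = e^(-x)
x₀ = 0.58

x_1 = g(0.580000) = 0.559898
x_2 = g(0.559898) = 0.571267
x_3 = g(0.571267) = 0.564809
x_4 = g(0.564809) = 0.568469
x_5 = g(0.568469) = 0.566392
x_6 = g(0.566392) = 0.567569
x_7 = g(0.567569) = 0.566902
x_8 = g(0.566902) = 0.567280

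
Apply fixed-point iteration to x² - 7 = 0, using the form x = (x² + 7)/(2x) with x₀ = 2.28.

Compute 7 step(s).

Equation: x² - 7 = 0
Fixed-point form: x = (x² + 7)/(2x)
x₀ = 2.28

x_1 = g(2.280000) = 2.675088
x_2 = g(2.675088) = 2.645912
x_3 = g(2.645912) = 2.645751
x_4 = g(2.645751) = 2.645751
x_5 = g(2.645751) = 2.645751
x_6 = g(2.645751) = 2.645751
x_7 = g(2.645751) = 2.645751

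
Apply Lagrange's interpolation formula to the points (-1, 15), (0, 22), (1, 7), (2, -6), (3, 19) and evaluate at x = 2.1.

Lagrange interpolation formula:
P(x) = Σ yᵢ × Lᵢ(x)
where Lᵢ(x) = Π_{j≠i} (x - xⱼ)/(xᵢ - xⱼ)

L_0(2.1) = (2.1 - 0)/(-1 - 0) × (2.1 - 1)/(-1 - 1) × (2.1 - 2)/(-1 - 2) × (2.1 - 3)/(-1 - 3) = -0.008663
L_1(2.1) = (2.1 - (-1))/(0 - (-1)) × (2.1 - 1)/(0 - 1) × (2.1 - 2)/(0 - 2) × (2.1 - 3)/(0 - 3) = 0.051150
L_2(2.1) = (2.1 - (-1))/(1 - (-1)) × (2.1 - 0)/(1 - 0) × (2.1 - 2)/(1 - 2) × (2.1 - 3)/(1 - 3) = -0.146475
L_3(2.1) = (2.1 - (-1))/(2 - (-1)) × (2.1 - 0)/(2 - 0) × (2.1 - 1)/(2 - 1) × (2.1 - 3)/(2 - 3) = 1.074150
L_4(2.1) = (2.1 - (-1))/(3 - (-1)) × (2.1 - 0)/(3 - 0) × (2.1 - 1)/(3 - 1) × (2.1 - 2)/(3 - 2) = 0.029838

P(2.1) = 15×L_0(2.1) + 22×L_1(2.1) + 7×L_2(2.1) + (-6)×L_3(2.1) + 19×L_4(2.1)
P(2.1) = -5.907950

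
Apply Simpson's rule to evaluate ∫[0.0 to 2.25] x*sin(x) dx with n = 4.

f(x) = x*sin(x)
a = 0.0, b = 2.25, n = 4
h = (b - a)/n = 0.562500

Simpson's rule: (h/3)[f(x₀) + 4f(x₁) + 2f(x₂) + ... + f(xₙ)]

x_0 = 0.0000, f(x_0) = 0.000000, coefficient = 1
x_1 = 0.5625, f(x_1) = 0.299983, coefficient = 4
x_2 = 1.1250, f(x_2) = 1.015051, coefficient = 2
x_3 = 1.6875, f(x_3) = 1.676021, coefficient = 4
x_4 = 2.2500, f(x_4) = 1.750665, coefficient = 1

I ≈ (0.562500/3) × 11.684783 = 2.190897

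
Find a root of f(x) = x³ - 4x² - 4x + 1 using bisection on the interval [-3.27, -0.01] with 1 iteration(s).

f(x) = x³ - 4x² - 4x + 1
Initial interval: [-3.27, -0.01]

Iteration 1:
  c_1 = (-3.270000 + (-0.010000))/2 = -1.640000
  f(c_1) = f(-1.640000) = -7.609344
  f(a) × f(c) ≥ 0, new interval: [-1.640000, -0.010000]

After 1 iteration(s), the approximation is c_1 = -1.640000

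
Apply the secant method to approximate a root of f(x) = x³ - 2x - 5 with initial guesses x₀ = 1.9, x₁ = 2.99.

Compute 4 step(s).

f(x) = x³ - 2x - 5
x₀ = 1.9, x₁ = 2.99

Secant formula: x_{n+1} = x_n - f(x_n)(x_n - x_{n-1})/(f(x_n) - f(x_{n-1}))

Iteration 1:
  f(1.900000) = -1.941000
  f(2.990000) = 15.750899
  x_2 = 2.990000 - 15.750899×(2.990000 - 1.900000)/(15.750899 - (-1.941000))
       = 2.019585
Iteration 2:
  f(2.990000) = 15.750899
  f(2.019585) = -0.801839
  x_3 = 2.019585 - (-0.801839)×(2.019585 - 2.990000)/(-0.801839 - 15.750899)
       = 2.066594
Iteration 3:
  f(2.019585) = -0.801839
  f(2.066594) = -0.307161
  x_4 = 2.066594 - (-0.307161)×(2.066594 - 2.019585)/(-0.307161 - (-0.801839))
       = 2.095782
Iteration 4:
  f(2.066594) = -0.307161
  f(2.095782) = 0.013749
  x_5 = 2.095782 - 0.013749×(2.095782 - 2.066594)/(0.013749 - (-0.307161))
       = 2.094532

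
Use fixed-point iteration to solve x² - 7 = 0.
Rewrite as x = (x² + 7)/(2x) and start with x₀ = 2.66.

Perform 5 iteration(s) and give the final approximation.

Equation: x² - 7 = 0
Fixed-point form: x = (x² + 7)/(2x)
x₀ = 2.66

x_1 = g(2.660000) = 2.645789
x_2 = g(2.645789) = 2.645751
x_3 = g(2.645751) = 2.645751
x_4 = g(2.645751) = 2.645751
x_5 = g(2.645751) = 2.645751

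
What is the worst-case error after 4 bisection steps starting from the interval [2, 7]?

Bisection error bound: |error| ≤ (b-a)/2^n
|error| ≤ (7 - 2)/2^4 = 5/2^4
|error| ≤ 0.3125000000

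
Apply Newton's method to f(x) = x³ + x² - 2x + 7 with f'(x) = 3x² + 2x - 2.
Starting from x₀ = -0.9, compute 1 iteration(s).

f(x) = x³ + x² - 2x + 7
f'(x) = 3x² + 2x - 2
x₀ = -0.9

Newton-Raphson formula: x_{n+1} = x_n - f(x_n)/f'(x_n)

Iteration 1:
  f(-0.900000) = 8.881000
  f'(-0.900000) = -1.370000
  x_1 = -0.900000 - 8.881000/(-1.370000) = 5.582482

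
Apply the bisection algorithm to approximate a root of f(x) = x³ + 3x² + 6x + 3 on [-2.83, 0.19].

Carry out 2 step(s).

f(x) = x³ + 3x² + 6x + 3
Initial interval: [-2.83, 0.19]

Iteration 1:
  c_1 = (-2.830000 + 0.190000)/2 = -1.320000
  f(c_1) = f(-1.320000) = -1.992768
  f(a) × f(c) ≥ 0, new interval: [-1.320000, 0.190000]
Iteration 2:
  c_2 = (-1.320000 + 0.190000)/2 = -0.565000
  f(c_2) = f(-0.565000) = 0.387313
  f(a) × f(c) < 0, new interval: [-1.320000, -0.565000]

After 2 iteration(s), the approximation is c_2 = -0.565000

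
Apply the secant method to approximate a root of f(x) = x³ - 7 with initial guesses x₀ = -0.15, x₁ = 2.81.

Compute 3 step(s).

f(x) = x³ - 7
x₀ = -0.15, x₁ = 2.81

Secant formula: x_{n+1} = x_n - f(x_n)(x_n - x_{n-1})/(f(x_n) - f(x_{n-1}))

Iteration 1:
  f(-0.150000) = -7.003375
  f(2.810000) = 15.188041
  x_2 = 2.810000 - 15.188041×(2.810000 - (-0.150000))/(15.188041 - (-7.003375))
       = 0.784145
Iteration 2:
  f(2.810000) = 15.188041
  f(0.784145) = -6.517843
  x_3 = 0.784145 - (-6.517843)×(0.784145 - 2.810000)/(-6.517843 - 15.188041)
       = 1.392468
Iteration 3:
  f(0.784145) = -6.517843
  f(1.392468) = -4.300048
  x_4 = 1.392468 - (-4.300048)×(1.392468 - 0.784145)/(-4.300048 - (-6.517843))
       = 2.571938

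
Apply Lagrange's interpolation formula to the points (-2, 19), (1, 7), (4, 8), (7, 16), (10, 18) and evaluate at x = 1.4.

Lagrange interpolation formula:
P(x) = Σ yᵢ × Lᵢ(x)
where Lᵢ(x) = Π_{j≠i} (x - xⱼ)/(xᵢ - xⱼ)

L_0(1.4) = (1.4 - 1)/(-2 - 1) × (1.4 - 4)/(-2 - 4) × (1.4 - 7)/(-2 - 7) × (1.4 - 10)/(-2 - 10) = -0.025765
L_1(1.4) = (1.4 - (-2))/(1 - (-2)) × (1.4 - 4)/(1 - 4) × (1.4 - 7)/(1 - 7) × (1.4 - 10)/(1 - 10) = 0.875997
L_2(1.4) = (1.4 - (-2))/(4 - (-2)) × (1.4 - 1)/(4 - 1) × (1.4 - 7)/(4 - 7) × (1.4 - 10)/(4 - 10) = 0.202153
L_3(1.4) = (1.4 - (-2))/(7 - (-2)) × (1.4 - 1)/(7 - 1) × (1.4 - 4)/(7 - 4) × (1.4 - 10)/(7 - 10) = -0.062571
L_4(1.4) = (1.4 - (-2))/(10 - (-2)) × (1.4 - 1)/(10 - 1) × (1.4 - 4)/(10 - 4) × (1.4 - 7)/(10 - 7) = 0.010186

P(1.4) = 19×L_0(1.4) + 7×L_1(1.4) + 8×L_2(1.4) + 16×L_3(1.4) + 18×L_4(1.4)
P(1.4) = 6.441883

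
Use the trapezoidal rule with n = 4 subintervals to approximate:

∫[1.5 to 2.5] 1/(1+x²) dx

f(x) = 1/(1+x²)
a = 1.5, b = 2.5, n = 4
h = (b - a)/n = 0.250000

Trapezoidal rule: (h/2)[f(x₀) + 2f(x₁) + 2f(x₂) + ... + f(xₙ)]

x_0 = 1.5000, f(x_0) = 0.307692, coefficient = 1
x_1 = 1.7500, f(x_1) = 0.246154, coefficient = 2
x_2 = 2.0000, f(x_2) = 0.200000, coefficient = 2
x_3 = 2.2500, f(x_3) = 0.164948, coefficient = 2
x_4 = 2.5000, f(x_4) = 0.137931, coefficient = 1

I ≈ (0.250000/2) × 1.667828 = 0.208478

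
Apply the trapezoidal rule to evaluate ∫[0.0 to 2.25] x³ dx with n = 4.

f(x) = x³
a = 0.0, b = 2.25, n = 4
h = (b - a)/n = 0.562500

Trapezoidal rule: (h/2)[f(x₀) + 2f(x₁) + 2f(x₂) + ... + f(xₙ)]

x_0 = 0.0000, f(x_0) = 0.000000, coefficient = 1
x_1 = 0.5625, f(x_1) = 0.177979, coefficient = 2
x_2 = 1.1250, f(x_2) = 1.423828, coefficient = 2
x_3 = 1.6875, f(x_3) = 4.805420, coefficient = 2
x_4 = 2.2500, f(x_4) = 11.390625, coefficient = 1

I ≈ (0.562500/2) × 24.205078 = 6.807678
Exact value: 6.407227
Error: 0.400452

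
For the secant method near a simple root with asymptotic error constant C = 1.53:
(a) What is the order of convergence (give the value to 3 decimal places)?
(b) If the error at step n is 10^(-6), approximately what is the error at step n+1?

(a) Secant method has superlinear convergence with order φ = (1+√5)/2 ≈ 1.618.
    This means |e_{n+1}| ≈ C|e_n|^1.618.

(b) With |e_n| = 10^(-6) and C = 1.53:
    |e_{n+1}| ≈ 1.53 × (10^(-6))^1.618 = 1.53 × 10^(-9.71)

(a) ≈ 1.618 (golden ratio); (b) |e_{n+1}| ≈ 2.996e-10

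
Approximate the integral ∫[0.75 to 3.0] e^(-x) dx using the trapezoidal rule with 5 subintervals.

f(x) = e^(-x)
a = 0.75, b = 3.0, n = 5
h = (b - a)/n = 0.450000

Trapezoidal rule: (h/2)[f(x₀) + 2f(x₁) + 2f(x₂) + ... + f(xₙ)]

x_0 = 0.7500, f(x_0) = 0.472367, coefficient = 1
x_1 = 1.2000, f(x_1) = 0.301194, coefficient = 2
x_2 = 1.6500, f(x_2) = 0.192050, coefficient = 2
x_3 = 2.1000, f(x_3) = 0.122456, coefficient = 2
x_4 = 2.5500, f(x_4) = 0.078082, coefficient = 2
x_5 = 3.0000, f(x_5) = 0.049787, coefficient = 1

I ≈ (0.450000/2) × 1.909718 = 0.429687
Exact value: 0.422579
Error: 0.007107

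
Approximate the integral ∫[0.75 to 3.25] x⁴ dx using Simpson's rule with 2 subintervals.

f(x) = x⁴
a = 0.75, b = 3.25, n = 2
h = (b - a)/n = 1.250000

Simpson's rule: (h/3)[f(x₀) + 4f(x₁) + 2f(x₂) + ... + f(xₙ)]

x_0 = 0.7500, f(x_0) = 0.316406, coefficient = 1
x_1 = 2.0000, f(x_1) = 16.000000, coefficient = 4
x_2 = 3.2500, f(x_2) = 111.566406, coefficient = 1

I ≈ (1.250000/3) × 175.882812 = 73.284505
Exact value: 72.470703
Error: 0.813802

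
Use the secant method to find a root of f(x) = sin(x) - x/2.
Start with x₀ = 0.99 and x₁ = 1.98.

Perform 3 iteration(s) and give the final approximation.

f(x) = sin(x) - x/2
x₀ = 0.99, x₁ = 1.98

Secant formula: x_{n+1} = x_n - f(x_n)(x_n - x_{n-1})/(f(x_n) - f(x_{n-1}))

Iteration 1:
  f(0.990000) = 0.341026
  f(1.980000) = -0.072562
  x_2 = 1.980000 - (-0.072562)×(1.980000 - 0.990000)/(-0.072562 - 0.341026)
       = 1.806309
Iteration 2:
  f(1.980000) = -0.072562
  f(1.806309) = 0.069240
  x_3 = 1.806309 - 0.069240×(1.806309 - 1.980000)/(0.069240 - (-0.072562))
       = 1.891120
Iteration 3:
  f(1.806309) = 0.069240
  f(1.891120) = 0.003573
  x_4 = 1.891120 - 0.003573×(1.891120 - 1.806309)/(0.003573 - 0.069240)
       = 1.895735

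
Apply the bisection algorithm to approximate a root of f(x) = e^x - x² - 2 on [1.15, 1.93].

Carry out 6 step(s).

f(x) = e^x - x² - 2
Initial interval: [1.15, 1.93]

Iteration 1:
  c_1 = (1.150000 + 1.930000)/2 = 1.540000
  f(c_1) = f(1.540000) = 0.292990
  f(a) × f(c) < 0, new interval: [1.150000, 1.540000]
Iteration 2:
  c_2 = (1.150000 + 1.540000)/2 = 1.345000
  f(c_2) = f(1.345000) = 0.029162
  f(a) × f(c) < 0, new interval: [1.150000, 1.345000]
Iteration 3:
  c_3 = (1.150000 + 1.345000)/2 = 1.247500
  f(c_3) = f(1.247500) = -0.074628
  f(a) × f(c) ≥ 0, new interval: [1.247500, 1.345000]
Iteration 4:
  c_4 = (1.247500 + 1.345000)/2 = 1.296250
  f(c_4) = f(1.296250) = -0.024701
  f(a) × f(c) ≥ 0, new interval: [1.296250, 1.345000]
Iteration 5:
  c_5 = (1.296250 + 1.345000)/2 = 1.320625
  f(c_5) = f(1.320625) = 0.001711
  f(a) × f(c) < 0, new interval: [1.296250, 1.320625]
Iteration 6:
  c_6 = (1.296250 + 1.320625)/2 = 1.308438
  f(c_6) = f(1.308438) = -0.011621
  f(a) × f(c) ≥ 0, new interval: [1.308438, 1.320625]

After 6 iteration(s), the approximation is c_6 = 1.308438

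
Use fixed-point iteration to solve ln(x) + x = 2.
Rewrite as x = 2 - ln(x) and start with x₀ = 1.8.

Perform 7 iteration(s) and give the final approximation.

Equation: ln(x) + x = 2
Fixed-point form: x = 2 - ln(x)
x₀ = 1.8

x_1 = g(1.800000) = 1.412213
x_2 = g(1.412213) = 1.654842
x_3 = g(1.654842) = 1.496295
x_4 = g(1.496295) = 1.597008
x_5 = g(1.597008) = 1.531868
x_6 = g(1.531868) = 1.573512
x_7 = g(1.573512) = 1.546690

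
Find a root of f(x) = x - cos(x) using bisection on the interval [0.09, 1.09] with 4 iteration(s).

f(x) = x - cos(x)
Initial interval: [0.09, 1.09]

Iteration 1:
  c_1 = (0.090000 + 1.090000)/2 = 0.590000
  f(c_1) = f(0.590000) = -0.240941
  f(a) × f(c) ≥ 0, new interval: [0.590000, 1.090000]
Iteration 2:
  c_2 = (0.590000 + 1.090000)/2 = 0.840000
  f(c_2) = f(0.840000) = 0.172537
  f(a) × f(c) < 0, new interval: [0.590000, 0.840000]
Iteration 3:
  c_3 = (0.590000 + 0.840000)/2 = 0.715000
  f(c_3) = f(0.715000) = -0.040093
  f(a) × f(c) ≥ 0, new interval: [0.715000, 0.840000]
Iteration 4:
  c_4 = (0.715000 + 0.840000)/2 = 0.777500
  f(c_4) = f(0.777500) = 0.064830
  f(a) × f(c) < 0, new interval: [0.715000, 0.777500]

After 4 iteration(s), the approximation is c_4 = 0.777500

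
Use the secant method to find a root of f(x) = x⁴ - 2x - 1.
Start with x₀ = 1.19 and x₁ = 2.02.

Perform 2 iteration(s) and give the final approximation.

f(x) = x⁴ - 2x - 1
x₀ = 1.19, x₁ = 2.02

Secant formula: x_{n+1} = x_n - f(x_n)(x_n - x_{n-1})/(f(x_n) - f(x_{n-1}))

Iteration 1:
  f(1.190000) = -1.374661
  f(2.020000) = 11.609664
  x_2 = 2.020000 - 11.609664×(2.020000 - 1.190000)/(11.609664 - (-1.374661))
       = 1.277873
Iteration 2:
  f(2.020000) = 11.609664
  f(1.277873) = -0.889191
  x_3 = 1.277873 - (-0.889191)×(1.277873 - 2.020000)/(-0.889191 - 11.609664)
       = 1.330669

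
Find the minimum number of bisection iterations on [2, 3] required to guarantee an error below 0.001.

We need (b-a)/2^n ≤ 0.001
(3 - 2)/2^n ≤ 0.001
1/2^n ≤ 0.001
2^n ≥ 1000
n ≥ log₂(1000) = 9.97
n ≥ 10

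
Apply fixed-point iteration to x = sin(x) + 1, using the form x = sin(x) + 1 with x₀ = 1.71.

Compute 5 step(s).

Equation: x = sin(x) + 1
Fixed-point form: x = sin(x) + 1
x₀ = 1.71

x_1 = g(1.710000) = 1.990327
x_2 = g(1.990327) = 1.913280
x_3 = g(1.913280) = 1.941923
x_4 = g(1.941923) = 1.931919
x_5 = g(1.931919) = 1.935501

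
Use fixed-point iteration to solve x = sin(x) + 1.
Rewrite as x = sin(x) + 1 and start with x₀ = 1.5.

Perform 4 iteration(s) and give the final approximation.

Equation: x = sin(x) + 1
Fixed-point form: x = sin(x) + 1
x₀ = 1.5

x_1 = g(1.500000) = 1.997495
x_2 = g(1.997495) = 1.910337
x_3 = g(1.910337) = 1.942908
x_4 = g(1.942908) = 1.931562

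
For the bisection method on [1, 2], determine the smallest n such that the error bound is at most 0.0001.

We need (b-a)/2^n ≤ 0.0001
(2 - 1)/2^n ≤ 0.0001
1/2^n ≤ 0.0001
2^n ≥ 10000
n ≥ log₂(10000) = 13.29
n ≥ 14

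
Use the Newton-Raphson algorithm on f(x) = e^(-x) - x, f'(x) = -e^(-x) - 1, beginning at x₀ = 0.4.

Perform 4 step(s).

f(x) = e^(-x) - x
f'(x) = -e^(-x) - 1
x₀ = 0.4

Newton-Raphson formula: x_{n+1} = x_n - f(x_n)/f'(x_n)

Iteration 1:
  f(0.400000) = 0.270320
  f'(0.400000) = -1.670320
  x_1 = 0.400000 - 0.270320/(-1.670320) = 0.561837
Iteration 2:
  f(0.561837) = 0.008323
  f'(0.561837) = -1.570161
  x_2 = 0.561837 - 0.008323/(-1.570161) = 0.567138
Iteration 3:
  f(0.567138) = 0.000008
  f'(0.567138) = -1.567146
  x_3 = 0.567138 - 0.000008/(-1.567146) = 0.567143
Iteration 4:
  f(0.567143) = 0.000000
  f'(0.567143) = -1.567143
  x_4 = 0.567143 - 0.000000/(-1.567143) = 0.567143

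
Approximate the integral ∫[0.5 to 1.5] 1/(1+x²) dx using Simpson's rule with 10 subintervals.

f(x) = 1/(1+x²)
a = 0.5, b = 1.5, n = 10
h = (b - a)/n = 0.100000

Simpson's rule: (h/3)[f(x₀) + 4f(x₁) + 2f(x₂) + ... + f(xₙ)]

x_0 = 0.5000, f(x_0) = 0.800000, coefficient = 1
x_1 = 0.6000, f(x_1) = 0.735294, coefficient = 4
x_2 = 0.7000, f(x_2) = 0.671141, coefficient = 2
x_3 = 0.8000, f(x_3) = 0.609756, coefficient = 4
x_4 = 0.9000, f(x_4) = 0.552486, coefficient = 2
x_5 = 1.0000, f(x_5) = 0.500000, coefficient = 4
x_6 = 1.1000, f(x_6) = 0.452489, coefficient = 2
x_7 = 1.2000, f(x_7) = 0.409836, coefficient = 4
x_8 = 1.3000, f(x_8) = 0.371747, coefficient = 2
x_9 = 1.4000, f(x_9) = 0.337838, coefficient = 4
x_10 = 1.5000, f(x_10) = 0.307692, coefficient = 1

I ≈ (0.100000/3) × 15.574315 = 0.519144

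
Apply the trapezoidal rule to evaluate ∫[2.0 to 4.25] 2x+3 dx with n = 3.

f(x) = 2x+3
a = 2.0, b = 4.25, n = 3
h = (b - a)/n = 0.750000

Trapezoidal rule: (h/2)[f(x₀) + 2f(x₁) + 2f(x₂) + ... + f(xₙ)]

x_0 = 2.0000, f(x_0) = 7.000000, coefficient = 1
x_1 = 2.7500, f(x_1) = 8.500000, coefficient = 2
x_2 = 3.5000, f(x_2) = 10.000000, coefficient = 2
x_3 = 4.2500, f(x_3) = 11.500000, coefficient = 1

I ≈ (0.750000/2) × 55.500000 = 20.812500
Exact value: 20.812500
Error: 0.000000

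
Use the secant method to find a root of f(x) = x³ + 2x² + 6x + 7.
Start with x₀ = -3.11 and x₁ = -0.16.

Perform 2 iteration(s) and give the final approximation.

f(x) = x³ + 2x² + 6x + 7
x₀ = -3.11, x₁ = -0.16

Secant formula: x_{n+1} = x_n - f(x_n)(x_n - x_{n-1})/(f(x_n) - f(x_{n-1}))

Iteration 1:
  f(-3.110000) = -22.396031
  f(-0.160000) = 6.087104
  x_2 = -0.160000 - 6.087104×(-0.160000 - (-3.110000))/(6.087104 - (-22.396031))
       = -0.790442
Iteration 2:
  f(-0.160000) = 6.087104
  f(-0.790442) = 3.013079
  x_3 = -0.790442 - 3.013079×(-0.790442 - (-0.160000))/(3.013079 - 6.087104)
       = -1.408384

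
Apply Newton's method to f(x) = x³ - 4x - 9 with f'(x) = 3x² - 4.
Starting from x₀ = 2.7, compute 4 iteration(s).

f(x) = x³ - 4x - 9
f'(x) = 3x² - 4
x₀ = 2.7

Newton-Raphson formula: x_{n+1} = x_n - f(x_n)/f'(x_n)

Iteration 1:
  f(2.700000) = -0.117000
  f'(2.700000) = 17.870000
  x_1 = 2.700000 - (-0.117000)/17.870000 = 2.706547
Iteration 2:
  f(2.706547) = 0.000348
  f'(2.706547) = 17.976195
  x_2 = 2.706547 - 0.000348/17.976195 = 2.706528
Iteration 3:
  f(2.706528) = 0.000000
  f'(2.706528) = 17.975881
  x_3 = 2.706528 - 0.000000/17.975881 = 2.706528
Iteration 4:
  f(2.706528) = 0.000000
  f'(2.706528) = 17.975881
  x_4 = 2.706528 - 0.000000/17.975881 = 2.706528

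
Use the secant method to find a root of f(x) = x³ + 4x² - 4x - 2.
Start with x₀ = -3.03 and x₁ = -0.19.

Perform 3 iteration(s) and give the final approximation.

f(x) = x³ + 4x² - 4x - 2
x₀ = -3.03, x₁ = -0.19

Secant formula: x_{n+1} = x_n - f(x_n)(x_n - x_{n-1})/(f(x_n) - f(x_{n-1}))

Iteration 1:
  f(-3.030000) = 19.025473
  f(-0.190000) = -1.102459
  x_2 = -0.190000 - (-1.102459)×(-0.190000 - (-3.030000))/(-1.102459 - 19.025473)
       = -0.345554
Iteration 2:
  f(-0.190000) = -1.102459
  f(-0.345554) = -0.181414
  x_3 = -0.345554 - (-0.181414)×(-0.345554 - (-0.190000))/(-0.181414 - (-1.102459))
       = -0.376193
Iteration 3:
  f(-0.345554) = -0.181414
  f(-0.376193) = 0.017618
  x_4 = -0.376193 - 0.017618×(-0.376193 - (-0.345554))/(0.017618 - (-0.181414))
       = -0.373481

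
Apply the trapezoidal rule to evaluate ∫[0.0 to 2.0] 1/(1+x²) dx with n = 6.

f(x) = 1/(1+x²)
a = 0.0, b = 2.0, n = 6
h = (b - a)/n = 0.333333

Trapezoidal rule: (h/2)[f(x₀) + 2f(x₁) + 2f(x₂) + ... + f(xₙ)]

x_0 = 0.0000, f(x_0) = 1.000000, coefficient = 1
x_1 = 0.3333, f(x_1) = 0.900000, coefficient = 2
x_2 = 0.6667, f(x_2) = 0.692308, coefficient = 2
x_3 = 1.0000, f(x_3) = 0.500000, coefficient = 2
x_4 = 1.3333, f(x_4) = 0.360000, coefficient = 2
x_5 = 1.6667, f(x_5) = 0.264706, coefficient = 2
x_6 = 2.0000, f(x_6) = 0.200000, coefficient = 1

I ≈ (0.333333/2) × 6.634027 = 1.105671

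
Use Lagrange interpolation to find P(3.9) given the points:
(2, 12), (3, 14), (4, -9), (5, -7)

Lagrange interpolation formula:
P(x) = Σ yᵢ × Lᵢ(x)
where Lᵢ(x) = Π_{j≠i} (x - xⱼ)/(xᵢ - xⱼ)

L_0(3.9) = (3.9 - 3)/(2 - 3) × (3.9 - 4)/(2 - 4) × (3.9 - 5)/(2 - 5) = -0.016500
L_1(3.9) = (3.9 - 2)/(3 - 2) × (3.9 - 4)/(3 - 4) × (3.9 - 5)/(3 - 5) = 0.104500
L_2(3.9) = (3.9 - 2)/(4 - 2) × (3.9 - 3)/(4 - 3) × (3.9 - 5)/(4 - 5) = 0.940500
L_3(3.9) = (3.9 - 2)/(5 - 2) × (3.9 - 3)/(5 - 3) × (3.9 - 4)/(5 - 4) = -0.028500

P(3.9) = 12×L_0(3.9) + 14×L_1(3.9) + (-9)×L_2(3.9) + (-7)×L_3(3.9)
P(3.9) = -7.000000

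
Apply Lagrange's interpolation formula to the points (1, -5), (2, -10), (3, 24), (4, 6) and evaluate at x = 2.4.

Lagrange interpolation formula:
P(x) = Σ yᵢ × Lᵢ(x)
where Lᵢ(x) = Π_{j≠i} (x - xⱼ)/(xᵢ - xⱼ)

L_0(2.4) = (2.4 - 2)/(1 - 2) × (2.4 - 3)/(1 - 3) × (2.4 - 4)/(1 - 4) = -0.064000
L_1(2.4) = (2.4 - 1)/(2 - 1) × (2.4 - 3)/(2 - 3) × (2.4 - 4)/(2 - 4) = 0.672000
L_2(2.4) = (2.4 - 1)/(3 - 1) × (2.4 - 2)/(3 - 2) × (2.4 - 4)/(3 - 4) = 0.448000
L_3(2.4) = (2.4 - 1)/(4 - 1) × (2.4 - 2)/(4 - 2) × (2.4 - 3)/(4 - 3) = -0.056000

P(2.4) = (-5)×L_0(2.4) + (-10)×L_1(2.4) + 24×L_2(2.4) + 6×L_3(2.4)
P(2.4) = 4.016000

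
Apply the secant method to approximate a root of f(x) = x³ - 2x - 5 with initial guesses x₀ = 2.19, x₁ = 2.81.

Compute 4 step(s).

f(x) = x³ - 2x - 5
x₀ = 2.19, x₁ = 2.81

Secant formula: x_{n+1} = x_n - f(x_n)(x_n - x_{n-1})/(f(x_n) - f(x_{n-1}))

Iteration 1:
  f(2.190000) = 1.123459
  f(2.810000) = 11.568041
  x_2 = 2.810000 - 11.568041×(2.810000 - 2.190000)/(11.568041 - 1.123459)
       = 2.123310
Iteration 2:
  f(2.810000) = 11.568041
  f(2.123310) = 0.326212
  x_3 = 2.123310 - 0.326212×(2.123310 - 2.810000)/(0.326212 - 11.568041)
       = 2.103384
Iteration 3:
  f(2.123310) = 0.326212
  f(2.103384) = 0.099078
  x_4 = 2.103384 - 0.099078×(2.103384 - 2.123310)/(0.099078 - 0.326212)
       = 2.094692
Iteration 4:
  f(2.103384) = 0.099078
  f(2.094692) = 0.001572
  x_5 = 2.094692 - 0.001572×(2.094692 - 2.103384)/(0.001572 - 0.099078)
       = 2.094552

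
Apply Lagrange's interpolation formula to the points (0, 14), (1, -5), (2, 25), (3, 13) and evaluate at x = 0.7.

Lagrange interpolation formula:
P(x) = Σ yᵢ × Lᵢ(x)
where Lᵢ(x) = Π_{j≠i} (x - xⱼ)/(xᵢ - xⱼ)

L_0(0.7) = (0.7 - 1)/(0 - 1) × (0.7 - 2)/(0 - 2) × (0.7 - 3)/(0 - 3) = 0.149500
L_1(0.7) = (0.7 - 0)/(1 - 0) × (0.7 - 2)/(1 - 2) × (0.7 - 3)/(1 - 3) = 1.046500
L_2(0.7) = (0.7 - 0)/(2 - 0) × (0.7 - 1)/(2 - 1) × (0.7 - 3)/(2 - 3) = -0.241500
L_3(0.7) = (0.7 - 0)/(3 - 0) × (0.7 - 1)/(3 - 1) × (0.7 - 2)/(3 - 2) = 0.045500

P(0.7) = 14×L_0(0.7) + (-5)×L_1(0.7) + 25×L_2(0.7) + 13×L_3(0.7)
P(0.7) = -8.585500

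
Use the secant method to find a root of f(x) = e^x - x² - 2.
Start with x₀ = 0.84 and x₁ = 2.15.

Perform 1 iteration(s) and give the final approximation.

f(x) = e^x - x² - 2
x₀ = 0.84, x₁ = 2.15

Secant formula: x_{n+1} = x_n - f(x_n)(x_n - x_{n-1})/(f(x_n) - f(x_{n-1}))

Iteration 1:
  f(0.840000) = -0.389233
  f(2.150000) = 1.962358
  x_2 = 2.150000 - 1.962358×(2.150000 - 0.840000)/(1.962358 - (-0.389233))
       = 1.056830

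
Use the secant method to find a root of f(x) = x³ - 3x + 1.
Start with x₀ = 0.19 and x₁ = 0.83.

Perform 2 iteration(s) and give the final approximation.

f(x) = x³ - 3x + 1
x₀ = 0.19, x₁ = 0.83

Secant formula: x_{n+1} = x_n - f(x_n)(x_n - x_{n-1})/(f(x_n) - f(x_{n-1}))

Iteration 1:
  f(0.190000) = 0.436859
  f(0.830000) = -0.918213
  x_2 = 0.830000 - (-0.918213)×(0.830000 - 0.190000)/(-0.918213 - 0.436859)
       = 0.396328
Iteration 2:
  f(0.830000) = -0.918213
  f(0.396328) = -0.126731
  x_3 = 0.396328 - (-0.126731)×(0.396328 - 0.830000)/(-0.126731 - (-0.918213))
       = 0.326889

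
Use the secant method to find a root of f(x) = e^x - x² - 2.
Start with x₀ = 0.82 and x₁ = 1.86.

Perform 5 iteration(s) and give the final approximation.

f(x) = e^x - x² - 2
x₀ = 0.82, x₁ = 1.86

Secant formula: x_{n+1} = x_n - f(x_n)(x_n - x_{n-1})/(f(x_n) - f(x_{n-1}))

Iteration 1:
  f(0.820000) = -0.401900
  f(1.860000) = 0.964137
  x_2 = 1.860000 - 0.964137×(1.860000 - 0.820000)/(0.964137 - (-0.401900))
       = 1.125977
Iteration 2:
  f(1.860000) = 0.964137
  f(1.125977) = -0.184596
  x_3 = 1.125977 - (-0.184596)×(1.125977 - 1.860000)/(-0.184596 - 0.964137)
       = 1.243931
Iteration 3:
  f(1.125977) = -0.184596
  f(1.243931) = -0.078140
  x_4 = 1.243931 - (-0.078140)×(1.243931 - 1.125977)/(-0.078140 - (-0.184596))
       = 1.330510
Iteration 4:
  f(1.243931) = -0.078140
  f(1.330510) = 0.012716
  x_5 = 1.330510 - 0.012716×(1.330510 - 1.243931)/(0.012716 - (-0.078140))
       = 1.318393
Iteration 5:
  f(1.330510) = 0.012716
  f(1.318393) = -0.000749
  x_6 = 1.318393 - (-0.000749)×(1.318393 - 1.330510)/(-0.000749 - 0.012716)
       = 1.319068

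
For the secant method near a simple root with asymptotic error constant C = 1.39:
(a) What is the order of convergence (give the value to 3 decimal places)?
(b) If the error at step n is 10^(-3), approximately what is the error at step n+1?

(a) Secant method has superlinear convergence with order φ = (1+√5)/2 ≈ 1.618.
    This means |e_{n+1}| ≈ C|e_n|^1.618.

(b) With |e_n| = 10^(-3) and C = 1.39:
    |e_{n+1}| ≈ 1.39 × (10^(-3))^1.618 = 1.39 × 10^(-4.85)

(a) ≈ 1.618 (golden ratio); (b) |e_{n+1}| ≈ 1.945e-05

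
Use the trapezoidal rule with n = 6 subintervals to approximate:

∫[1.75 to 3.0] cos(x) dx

f(x) = cos(x)
a = 1.75, b = 3.0, n = 6
h = (b - a)/n = 0.208333

Trapezoidal rule: (h/2)[f(x₀) + 2f(x₁) + 2f(x₂) + ... + f(xₙ)]

x_0 = 1.7500, f(x_0) = -0.178246, coefficient = 1
x_1 = 1.9583, f(x_1) = -0.377909, coefficient = 2
x_2 = 2.1667, f(x_2) = -0.561229, coefficient = 2
x_3 = 2.3750, f(x_3) = -0.720278, coefficient = 2
x_4 = 2.5833, f(x_4) = -0.848178, coefficient = 2
x_5 = 2.7917, f(x_5) = -0.939398, coefficient = 2
x_6 = 3.0000, f(x_6) = -0.989992, coefficient = 1

I ≈ (0.208333/2) × -8.062226 = -0.839815
Exact value: -0.842866
Error: 0.003051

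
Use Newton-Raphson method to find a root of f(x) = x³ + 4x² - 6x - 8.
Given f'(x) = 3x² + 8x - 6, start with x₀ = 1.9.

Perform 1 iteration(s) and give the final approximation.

f(x) = x³ + 4x² - 6x - 8
f'(x) = 3x² + 8x - 6
x₀ = 1.9

Newton-Raphson formula: x_{n+1} = x_n - f(x_n)/f'(x_n)

Iteration 1:
  f(1.900000) = 1.899000
  f'(1.900000) = 20.030000
  x_1 = 1.900000 - 1.899000/20.030000 = 1.805192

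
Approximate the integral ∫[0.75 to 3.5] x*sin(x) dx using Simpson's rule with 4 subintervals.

f(x) = x*sin(x)
a = 0.75, b = 3.5, n = 4
h = (b - a)/n = 0.687500

Simpson's rule: (h/3)[f(x₀) + 4f(x₁) + 2f(x₂) + ... + f(xₙ)]

x_0 = 0.7500, f(x_0) = 0.511229, coefficient = 1
x_1 = 1.4375, f(x_1) = 1.424748, coefficient = 4
x_2 = 2.1250, f(x_2) = 1.806930, coefficient = 2
x_3 = 2.8125, f(x_3) = 0.908956, coefficient = 4
x_4 = 3.5000, f(x_4) = -1.227741, coefficient = 1

I ≈ (0.687500/3) × 12.232165 = 2.803205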